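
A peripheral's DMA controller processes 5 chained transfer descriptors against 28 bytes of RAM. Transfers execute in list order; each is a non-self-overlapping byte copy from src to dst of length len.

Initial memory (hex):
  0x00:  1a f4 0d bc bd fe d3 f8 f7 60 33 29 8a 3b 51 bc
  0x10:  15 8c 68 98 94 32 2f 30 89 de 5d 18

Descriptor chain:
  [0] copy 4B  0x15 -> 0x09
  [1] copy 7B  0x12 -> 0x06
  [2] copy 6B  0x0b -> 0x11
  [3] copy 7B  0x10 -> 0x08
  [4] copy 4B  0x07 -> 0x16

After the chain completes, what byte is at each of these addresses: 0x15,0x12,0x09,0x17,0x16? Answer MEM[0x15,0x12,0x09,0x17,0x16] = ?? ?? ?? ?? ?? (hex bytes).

MEM[0x15,0x12,0x09,0x17,0x16] = bc 89 30 15 98

#0 dst[0x09+4] := {0x32,0x2f,0x30,0x89}
#1 dst[0x06+7] := {0x68,0x98,0x94,0x32,0x2f,0x30,0x89}
#2 dst[0x11+6] := {0x30,0x89,0x3b,0x51,0xbc,0x15}
#3 dst[0x08+7] := {0x15,0x30,0x89,0x3b,0x51,0xbc,0x15}
#4 dst[0x16+4] := {0x98,0x15,0x30,0x89}
query mem[0x15]=0xbc, mem[0x12]=0x89, mem[0x09]=0x30, mem[0x17]=0x15, mem[0x16]=0x98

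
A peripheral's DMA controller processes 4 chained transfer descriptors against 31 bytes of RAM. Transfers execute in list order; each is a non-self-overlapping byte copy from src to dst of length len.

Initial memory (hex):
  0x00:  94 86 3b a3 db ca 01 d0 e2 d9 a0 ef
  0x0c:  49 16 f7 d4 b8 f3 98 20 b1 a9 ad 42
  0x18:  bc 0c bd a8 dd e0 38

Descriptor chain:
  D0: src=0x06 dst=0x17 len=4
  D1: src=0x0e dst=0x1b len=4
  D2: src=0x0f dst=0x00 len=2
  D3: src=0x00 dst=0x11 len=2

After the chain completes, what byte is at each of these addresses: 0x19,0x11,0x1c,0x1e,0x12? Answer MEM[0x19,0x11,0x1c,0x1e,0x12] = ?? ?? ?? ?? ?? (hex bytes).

MEM[0x19,0x11,0x1c,0x1e,0x12] = e2 d4 d4 f3 b8

#0 dst[0x17+4] := {0x01,0xd0,0xe2,0xd9}
#1 dst[0x1b+4] := {0xf7,0xd4,0xb8,0xf3}
#2 dst[0x00+2] := {0xd4,0xb8}
#3 dst[0x11+2] := {0xd4,0xb8}
query mem[0x19]=0xe2, mem[0x11]=0xd4, mem[0x1c]=0xd4, mem[0x1e]=0xf3, mem[0x12]=0xb8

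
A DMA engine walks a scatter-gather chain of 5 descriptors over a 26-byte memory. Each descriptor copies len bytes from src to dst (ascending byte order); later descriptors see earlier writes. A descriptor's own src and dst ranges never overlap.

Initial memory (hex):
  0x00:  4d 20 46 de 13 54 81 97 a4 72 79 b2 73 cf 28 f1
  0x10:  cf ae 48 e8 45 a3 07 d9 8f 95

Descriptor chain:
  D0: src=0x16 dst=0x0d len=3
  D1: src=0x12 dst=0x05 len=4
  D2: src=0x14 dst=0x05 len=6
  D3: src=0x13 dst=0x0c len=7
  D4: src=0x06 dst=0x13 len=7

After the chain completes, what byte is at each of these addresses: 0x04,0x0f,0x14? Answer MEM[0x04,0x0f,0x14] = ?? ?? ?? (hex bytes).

MEM[0x04,0x0f,0x14] = 13 07 07

  after D0: wrote 3B at 0x0d = 07d98f
  after D1: wrote 4B at 0x05 = 48e845a3
  after D2: wrote 6B at 0x05 = 45a307d98f95
  after D3: wrote 7B at 0x0c = e845a307d98f95
  after D4: wrote 7B at 0x13 = a307d98f95b2e8
query mem[0x04]=0x13, mem[0x0f]=0x07, mem[0x14]=0x07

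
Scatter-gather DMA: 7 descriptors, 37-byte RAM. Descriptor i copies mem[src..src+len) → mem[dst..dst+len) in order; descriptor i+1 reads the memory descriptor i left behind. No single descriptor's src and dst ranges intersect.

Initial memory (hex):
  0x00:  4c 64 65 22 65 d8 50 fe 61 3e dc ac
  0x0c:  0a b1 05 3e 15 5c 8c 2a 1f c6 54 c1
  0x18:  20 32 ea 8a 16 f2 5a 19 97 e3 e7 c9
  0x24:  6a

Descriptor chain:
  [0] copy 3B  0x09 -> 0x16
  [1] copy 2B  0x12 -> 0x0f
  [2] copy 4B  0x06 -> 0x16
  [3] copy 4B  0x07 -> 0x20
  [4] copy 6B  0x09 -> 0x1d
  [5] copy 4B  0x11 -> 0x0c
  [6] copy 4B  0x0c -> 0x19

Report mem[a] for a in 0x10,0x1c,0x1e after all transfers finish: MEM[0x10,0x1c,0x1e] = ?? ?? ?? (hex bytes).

MEM[0x10,0x1c,0x1e] = 2a 1f dc

  after D0: wrote 3B at 0x16 = 3edcac
  after D1: wrote 2B at 0x0f = 8c2a
  after D2: wrote 4B at 0x16 = 50fe613e
  after D3: wrote 4B at 0x20 = fe613edc
  after D4: wrote 6B at 0x1d = 3edcac0ab105
  after D5: wrote 4B at 0x0c = 5c8c2a1f
  after D6: wrote 4B at 0x19 = 5c8c2a1f
query mem[0x10]=0x2a, mem[0x1c]=0x1f, mem[0x1e]=0xdc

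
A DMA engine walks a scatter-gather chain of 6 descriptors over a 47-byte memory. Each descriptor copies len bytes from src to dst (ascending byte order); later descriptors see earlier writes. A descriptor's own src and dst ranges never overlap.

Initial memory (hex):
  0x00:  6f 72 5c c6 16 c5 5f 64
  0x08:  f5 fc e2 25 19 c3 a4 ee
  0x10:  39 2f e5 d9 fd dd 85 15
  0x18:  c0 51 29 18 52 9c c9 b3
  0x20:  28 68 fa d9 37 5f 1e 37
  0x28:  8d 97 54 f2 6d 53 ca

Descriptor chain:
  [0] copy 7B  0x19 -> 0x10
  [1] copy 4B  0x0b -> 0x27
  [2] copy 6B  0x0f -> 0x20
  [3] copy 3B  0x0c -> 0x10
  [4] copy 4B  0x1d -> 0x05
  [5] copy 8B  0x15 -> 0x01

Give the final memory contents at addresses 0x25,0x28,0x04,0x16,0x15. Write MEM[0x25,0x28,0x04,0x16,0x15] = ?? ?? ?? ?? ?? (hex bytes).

MEM[0x25,0x28,0x04,0x16,0x15] = 9c 19 c0 b3 c9

  after D0: wrote 7B at 0x10 = 512918529cc9b3
  after D1: wrote 4B at 0x27 = 2519c3a4
  after D2: wrote 6B at 0x20 = ee512918529c
  after D3: wrote 3B at 0x10 = 19c3a4
  after D4: wrote 4B at 0x05 = 9cc9b3ee
  after D5: wrote 8B at 0x01 = c9b315c051291852
query mem[0x25]=0x9c, mem[0x28]=0x19, mem[0x04]=0xc0, mem[0x16]=0xb3, mem[0x15]=0xc9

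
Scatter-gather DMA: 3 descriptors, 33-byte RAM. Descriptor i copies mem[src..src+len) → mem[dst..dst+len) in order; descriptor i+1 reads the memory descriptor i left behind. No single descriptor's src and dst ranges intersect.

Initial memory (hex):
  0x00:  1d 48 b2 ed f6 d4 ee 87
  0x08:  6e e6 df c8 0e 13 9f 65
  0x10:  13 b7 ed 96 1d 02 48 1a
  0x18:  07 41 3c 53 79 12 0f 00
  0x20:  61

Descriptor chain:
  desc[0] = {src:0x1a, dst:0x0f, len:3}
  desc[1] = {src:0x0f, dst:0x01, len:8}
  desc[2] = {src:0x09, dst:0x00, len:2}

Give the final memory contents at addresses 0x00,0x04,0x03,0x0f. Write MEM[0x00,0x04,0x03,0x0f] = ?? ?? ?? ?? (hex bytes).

MEM[0x00,0x04,0x03,0x0f] = e6 ed 79 3c

D0: mem[0x0f..0x11] <- [3c 53 79]
D1: mem[0x01..0x08] <- [3c 53 79 ed 96 1d 02 48]
D2: mem[0x00..0x01] <- [e6 df]
query mem[0x00]=0xe6, mem[0x04]=0xed, mem[0x03]=0x79, mem[0x0f]=0x3c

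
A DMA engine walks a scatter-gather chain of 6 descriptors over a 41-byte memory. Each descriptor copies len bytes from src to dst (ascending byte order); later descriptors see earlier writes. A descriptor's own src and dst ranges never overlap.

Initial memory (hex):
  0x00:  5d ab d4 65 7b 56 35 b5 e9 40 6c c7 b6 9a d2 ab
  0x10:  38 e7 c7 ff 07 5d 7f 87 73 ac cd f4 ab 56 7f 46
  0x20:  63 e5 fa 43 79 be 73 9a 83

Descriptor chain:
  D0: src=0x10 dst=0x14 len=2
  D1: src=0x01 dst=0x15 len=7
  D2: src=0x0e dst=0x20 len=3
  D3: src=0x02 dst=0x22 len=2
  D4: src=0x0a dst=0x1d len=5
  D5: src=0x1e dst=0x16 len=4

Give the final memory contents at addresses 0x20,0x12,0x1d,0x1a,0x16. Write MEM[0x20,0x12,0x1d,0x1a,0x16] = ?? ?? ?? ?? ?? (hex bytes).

MEM[0x20,0x12,0x1d,0x1a,0x16] = 9a c7 6c 35 c7

#0 dst[0x14+2] := {0x38,0xe7}
#1 dst[0x15+7] := {0xab,0xd4,0x65,0x7b,0x56,0x35,0xb5}
#2 dst[0x20+3] := {0xd2,0xab,0x38}
#3 dst[0x22+2] := {0xd4,0x65}
#4 dst[0x1d+5] := {0x6c,0xc7,0xb6,0x9a,0xd2}
#5 dst[0x16+4] := {0xc7,0xb6,0x9a,0xd2}
query mem[0x20]=0x9a, mem[0x12]=0xc7, mem[0x1d]=0x6c, mem[0x1a]=0x35, mem[0x16]=0xc7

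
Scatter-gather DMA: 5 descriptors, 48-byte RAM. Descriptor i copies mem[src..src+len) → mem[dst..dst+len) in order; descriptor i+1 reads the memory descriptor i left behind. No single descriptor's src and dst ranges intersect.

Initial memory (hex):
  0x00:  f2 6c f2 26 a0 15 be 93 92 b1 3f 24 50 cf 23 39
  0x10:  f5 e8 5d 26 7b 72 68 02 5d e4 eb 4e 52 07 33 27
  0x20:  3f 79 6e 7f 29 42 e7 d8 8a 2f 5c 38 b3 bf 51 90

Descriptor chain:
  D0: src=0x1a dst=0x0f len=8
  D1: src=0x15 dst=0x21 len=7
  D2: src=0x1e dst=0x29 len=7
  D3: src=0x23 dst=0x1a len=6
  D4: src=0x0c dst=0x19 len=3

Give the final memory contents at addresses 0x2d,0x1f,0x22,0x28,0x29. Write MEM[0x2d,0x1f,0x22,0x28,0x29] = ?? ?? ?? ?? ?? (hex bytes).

MEM[0x2d,0x1f,0x22,0x28,0x29] = 79 8a 79 8a 33

D0: mem[0x0f..0x16] <- [eb 4e 52 07 33 27 3f 79]
D1: mem[0x21..0x27] <- [3f 79 02 5d e4 eb 4e]
D2: mem[0x29..0x2f] <- [33 27 3f 3f 79 02 5d]
D3: mem[0x1a..0x1f] <- [02 5d e4 eb 4e 8a]
D4: mem[0x19..0x1b] <- [50 cf 23]
query mem[0x2d]=0x79, mem[0x1f]=0x8a, mem[0x22]=0x79, mem[0x28]=0x8a, mem[0x29]=0x33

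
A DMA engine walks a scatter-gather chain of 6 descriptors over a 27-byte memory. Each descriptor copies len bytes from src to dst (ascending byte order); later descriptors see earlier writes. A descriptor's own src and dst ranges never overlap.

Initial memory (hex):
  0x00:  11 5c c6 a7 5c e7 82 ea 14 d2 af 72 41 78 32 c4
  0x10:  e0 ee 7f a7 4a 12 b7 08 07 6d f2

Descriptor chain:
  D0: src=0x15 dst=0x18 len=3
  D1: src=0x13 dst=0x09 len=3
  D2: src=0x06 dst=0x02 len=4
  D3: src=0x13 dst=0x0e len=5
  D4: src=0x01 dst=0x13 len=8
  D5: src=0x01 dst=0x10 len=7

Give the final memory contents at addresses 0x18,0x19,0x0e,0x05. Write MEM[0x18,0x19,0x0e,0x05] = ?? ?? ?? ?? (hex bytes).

#0 dst[0x18+3] := {0x12,0xb7,0x08}
#1 dst[0x09+3] := {0xa7,0x4a,0x12}
#2 dst[0x02+4] := {0x82,0xea,0x14,0xa7}
#3 dst[0x0e+5] := {0xa7,0x4a,0x12,0xb7,0x08}
#4 dst[0x13+8] := {0x5c,0x82,0xea,0x14,0xa7,0x82,0xea,0x14}
#5 dst[0x10+7] := {0x5c,0x82,0xea,0x14,0xa7,0x82,0xea}
query mem[0x18]=0x82, mem[0x19]=0xea, mem[0x0e]=0xa7, mem[0x05]=0xa7

MEM[0x18,0x19,0x0e,0x05] = 82 ea a7 a7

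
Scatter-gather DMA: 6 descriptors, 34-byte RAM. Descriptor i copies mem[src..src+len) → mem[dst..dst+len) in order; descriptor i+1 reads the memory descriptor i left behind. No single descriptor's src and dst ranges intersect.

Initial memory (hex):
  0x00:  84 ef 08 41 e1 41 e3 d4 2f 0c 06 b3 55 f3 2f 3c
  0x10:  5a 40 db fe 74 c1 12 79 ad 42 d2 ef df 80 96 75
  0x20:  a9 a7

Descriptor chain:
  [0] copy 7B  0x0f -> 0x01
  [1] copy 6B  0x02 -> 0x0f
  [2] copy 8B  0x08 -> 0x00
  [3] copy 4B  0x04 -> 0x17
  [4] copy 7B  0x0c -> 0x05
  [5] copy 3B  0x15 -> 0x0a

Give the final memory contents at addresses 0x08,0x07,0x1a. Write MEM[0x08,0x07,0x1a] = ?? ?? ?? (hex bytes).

#0 dst[0x01+7] := {0x3c,0x5a,0x40,0xdb,0xfe,0x74,0xc1}
#1 dst[0x0f+6] := {0x5a,0x40,0xdb,0xfe,0x74,0xc1}
#2 dst[0x00+8] := {0x2f,0x0c,0x06,0xb3,0x55,0xf3,0x2f,0x5a}
#3 dst[0x17+4] := {0x55,0xf3,0x2f,0x5a}
#4 dst[0x05+7] := {0x55,0xf3,0x2f,0x5a,0x40,0xdb,0xfe}
#5 dst[0x0a+3] := {0xc1,0x12,0x55}
query mem[0x08]=0x5a, mem[0x07]=0x2f, mem[0x1a]=0x5a

MEM[0x08,0x07,0x1a] = 5a 2f 5a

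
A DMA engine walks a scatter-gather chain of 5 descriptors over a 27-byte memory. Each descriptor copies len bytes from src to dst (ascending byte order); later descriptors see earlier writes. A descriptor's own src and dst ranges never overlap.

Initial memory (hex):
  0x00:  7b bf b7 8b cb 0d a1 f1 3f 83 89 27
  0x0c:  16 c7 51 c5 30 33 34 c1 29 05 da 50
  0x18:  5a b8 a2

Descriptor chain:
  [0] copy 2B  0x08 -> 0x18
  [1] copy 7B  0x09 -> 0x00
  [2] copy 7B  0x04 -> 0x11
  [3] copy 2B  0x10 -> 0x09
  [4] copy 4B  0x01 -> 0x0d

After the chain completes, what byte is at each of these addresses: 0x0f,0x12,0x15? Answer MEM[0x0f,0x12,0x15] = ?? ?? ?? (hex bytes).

MEM[0x0f,0x12,0x15] = 16 51 3f

[0] 0x08->0x18 len=2 : 3f 83
[1] 0x09->0x00 len=7 : 83 89 27 16 c7 51 c5
[2] 0x04->0x11 len=7 : c7 51 c5 f1 3f 83 89
[3] 0x10->0x09 len=2 : 30 c7
[4] 0x01->0x0d len=4 : 89 27 16 c7
query mem[0x0f]=0x16, mem[0x12]=0x51, mem[0x15]=0x3f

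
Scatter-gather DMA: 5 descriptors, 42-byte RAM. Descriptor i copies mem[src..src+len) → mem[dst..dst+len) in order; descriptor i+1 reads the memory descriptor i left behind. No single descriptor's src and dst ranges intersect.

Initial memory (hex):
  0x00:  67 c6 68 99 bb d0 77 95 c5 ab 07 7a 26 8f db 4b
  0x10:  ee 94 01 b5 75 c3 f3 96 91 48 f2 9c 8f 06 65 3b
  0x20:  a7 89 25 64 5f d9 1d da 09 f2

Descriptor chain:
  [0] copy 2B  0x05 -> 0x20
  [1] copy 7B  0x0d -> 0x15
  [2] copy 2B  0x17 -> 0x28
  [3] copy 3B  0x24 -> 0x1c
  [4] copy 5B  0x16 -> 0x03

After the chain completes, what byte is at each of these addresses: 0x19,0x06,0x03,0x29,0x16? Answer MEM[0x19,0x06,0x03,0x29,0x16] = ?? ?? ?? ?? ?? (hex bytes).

D0: mem[0x20..0x21] <- [d0 77]
D1: mem[0x15..0x1b] <- [8f db 4b ee 94 01 b5]
D2: mem[0x28..0x29] <- [4b ee]
D3: mem[0x1c..0x1e] <- [5f d9 1d]
D4: mem[0x03..0x07] <- [db 4b ee 94 01]
query mem[0x19]=0x94, mem[0x06]=0x94, mem[0x03]=0xdb, mem[0x29]=0xee, mem[0x16]=0xdb

MEM[0x19,0x06,0x03,0x29,0x16] = 94 94 db ee db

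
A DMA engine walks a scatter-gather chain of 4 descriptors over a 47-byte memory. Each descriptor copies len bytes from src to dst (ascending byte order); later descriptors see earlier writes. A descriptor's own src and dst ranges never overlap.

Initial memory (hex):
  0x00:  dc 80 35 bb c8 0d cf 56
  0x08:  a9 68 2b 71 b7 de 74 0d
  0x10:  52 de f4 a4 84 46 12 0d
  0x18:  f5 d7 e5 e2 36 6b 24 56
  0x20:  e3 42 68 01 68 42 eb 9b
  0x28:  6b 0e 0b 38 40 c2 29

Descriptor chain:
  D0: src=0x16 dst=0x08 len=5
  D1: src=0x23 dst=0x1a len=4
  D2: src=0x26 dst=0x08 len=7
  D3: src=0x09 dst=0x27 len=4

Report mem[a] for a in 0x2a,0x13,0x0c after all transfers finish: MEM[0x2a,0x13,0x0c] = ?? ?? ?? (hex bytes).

MEM[0x2a,0x13,0x0c] = 0b a4 0b

  after D0: wrote 5B at 0x08 = 120df5d7e5
  after D1: wrote 4B at 0x1a = 016842eb
  after D2: wrote 7B at 0x08 = eb9b6b0e0b3840
  after D3: wrote 4B at 0x27 = 9b6b0e0b
query mem[0x2a]=0x0b, mem[0x13]=0xa4, mem[0x0c]=0x0b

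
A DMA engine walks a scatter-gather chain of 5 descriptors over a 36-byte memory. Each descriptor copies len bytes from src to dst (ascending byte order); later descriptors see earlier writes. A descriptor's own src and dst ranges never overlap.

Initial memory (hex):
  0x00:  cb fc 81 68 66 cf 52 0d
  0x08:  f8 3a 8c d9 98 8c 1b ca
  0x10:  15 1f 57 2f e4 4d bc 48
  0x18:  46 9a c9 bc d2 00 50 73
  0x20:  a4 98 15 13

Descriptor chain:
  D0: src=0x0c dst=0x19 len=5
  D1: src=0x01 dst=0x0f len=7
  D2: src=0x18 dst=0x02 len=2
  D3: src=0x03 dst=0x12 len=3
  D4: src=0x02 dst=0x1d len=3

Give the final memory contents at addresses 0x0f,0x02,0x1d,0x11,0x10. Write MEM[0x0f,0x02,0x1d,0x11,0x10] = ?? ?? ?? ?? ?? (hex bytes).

D0: mem[0x19..0x1d] <- [98 8c 1b ca 15]
D1: mem[0x0f..0x15] <- [fc 81 68 66 cf 52 0d]
D2: mem[0x02..0x03] <- [46 98]
D3: mem[0x12..0x14] <- [98 66 cf]
D4: mem[0x1d..0x1f] <- [46 98 66]
query mem[0x0f]=0xfc, mem[0x02]=0x46, mem[0x1d]=0x46, mem[0x11]=0x68, mem[0x10]=0x81

MEM[0x0f,0x02,0x1d,0x11,0x10] = fc 46 46 68 81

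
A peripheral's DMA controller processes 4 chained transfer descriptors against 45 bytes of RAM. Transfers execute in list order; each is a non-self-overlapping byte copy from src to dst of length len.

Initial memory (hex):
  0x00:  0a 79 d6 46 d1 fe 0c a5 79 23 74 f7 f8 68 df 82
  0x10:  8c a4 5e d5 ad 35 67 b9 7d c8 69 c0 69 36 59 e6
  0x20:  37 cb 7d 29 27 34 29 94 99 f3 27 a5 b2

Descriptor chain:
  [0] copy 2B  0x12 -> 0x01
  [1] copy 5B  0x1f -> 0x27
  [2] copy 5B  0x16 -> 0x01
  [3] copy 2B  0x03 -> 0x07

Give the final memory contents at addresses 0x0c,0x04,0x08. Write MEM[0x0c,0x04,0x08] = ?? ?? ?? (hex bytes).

  after D0: wrote 2B at 0x01 = 5ed5
  after D1: wrote 5B at 0x27 = e637cb7d29
  after D2: wrote 5B at 0x01 = 67b97dc869
  after D3: wrote 2B at 0x07 = 7dc8
query mem[0x0c]=0xf8, mem[0x04]=0xc8, mem[0x08]=0xc8

MEM[0x0c,0x04,0x08] = f8 c8 c8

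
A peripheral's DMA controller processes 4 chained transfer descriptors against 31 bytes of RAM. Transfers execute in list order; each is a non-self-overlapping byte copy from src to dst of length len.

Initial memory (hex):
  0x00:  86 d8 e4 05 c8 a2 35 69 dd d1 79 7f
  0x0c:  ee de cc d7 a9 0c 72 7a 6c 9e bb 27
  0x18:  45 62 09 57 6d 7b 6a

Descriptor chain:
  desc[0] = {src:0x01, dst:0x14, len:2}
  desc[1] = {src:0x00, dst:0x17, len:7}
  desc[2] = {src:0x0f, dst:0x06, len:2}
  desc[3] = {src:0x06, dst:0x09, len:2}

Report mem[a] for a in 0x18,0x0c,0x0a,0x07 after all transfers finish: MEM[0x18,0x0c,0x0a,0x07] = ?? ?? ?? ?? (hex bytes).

#0 dst[0x14+2] := {0xd8,0xe4}
#1 dst[0x17+7] := {0x86,0xd8,0xe4,0x05,0xc8,0xa2,0x35}
#2 dst[0x06+2] := {0xd7,0xa9}
#3 dst[0x09+2] := {0xd7,0xa9}
query mem[0x18]=0xd8, mem[0x0c]=0xee, mem[0x0a]=0xa9, mem[0x07]=0xa9

MEM[0x18,0x0c,0x0a,0x07] = d8 ee a9 a9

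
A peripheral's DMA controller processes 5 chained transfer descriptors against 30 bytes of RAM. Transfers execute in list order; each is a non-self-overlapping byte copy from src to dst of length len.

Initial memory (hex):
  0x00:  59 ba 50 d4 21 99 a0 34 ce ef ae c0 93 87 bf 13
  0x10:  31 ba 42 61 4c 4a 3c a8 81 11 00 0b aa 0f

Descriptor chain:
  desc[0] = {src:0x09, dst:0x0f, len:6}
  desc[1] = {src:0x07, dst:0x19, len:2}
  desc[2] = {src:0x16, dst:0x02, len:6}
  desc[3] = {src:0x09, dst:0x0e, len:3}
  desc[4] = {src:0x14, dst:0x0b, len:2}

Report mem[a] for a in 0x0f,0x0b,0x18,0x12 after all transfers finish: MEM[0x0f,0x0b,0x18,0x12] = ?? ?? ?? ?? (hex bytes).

D0: mem[0x0f..0x14] <- [ef ae c0 93 87 bf]
D1: mem[0x19..0x1a] <- [34 ce]
D2: mem[0x02..0x07] <- [3c a8 81 34 ce 0b]
D3: mem[0x0e..0x10] <- [ef ae c0]
D4: mem[0x0b..0x0c] <- [bf 4a]
query mem[0x0f]=0xae, mem[0x0b]=0xbf, mem[0x18]=0x81, mem[0x12]=0x93

MEM[0x0f,0x0b,0x18,0x12] = ae bf 81 93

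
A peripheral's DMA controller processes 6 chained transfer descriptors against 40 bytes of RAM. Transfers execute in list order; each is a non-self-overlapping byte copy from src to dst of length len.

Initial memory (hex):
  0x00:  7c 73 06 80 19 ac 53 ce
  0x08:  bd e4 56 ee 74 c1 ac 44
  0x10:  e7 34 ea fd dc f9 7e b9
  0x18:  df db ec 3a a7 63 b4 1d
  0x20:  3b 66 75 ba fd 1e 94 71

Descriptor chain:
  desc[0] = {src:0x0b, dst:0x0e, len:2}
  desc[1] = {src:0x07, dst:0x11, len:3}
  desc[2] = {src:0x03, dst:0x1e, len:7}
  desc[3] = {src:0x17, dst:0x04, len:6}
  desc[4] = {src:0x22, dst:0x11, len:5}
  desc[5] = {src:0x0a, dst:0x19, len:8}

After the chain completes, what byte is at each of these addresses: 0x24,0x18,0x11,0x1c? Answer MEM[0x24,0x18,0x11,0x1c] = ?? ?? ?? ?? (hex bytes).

MEM[0x24,0x18,0x11,0x1c] = e4 df ce c1

[0] 0x0b->0x0e len=2 : ee 74
[1] 0x07->0x11 len=3 : ce bd e4
[2] 0x03->0x1e len=7 : 80 19 ac 53 ce bd e4
[3] 0x17->0x04 len=6 : b9 df db ec 3a a7
[4] 0x22->0x11 len=5 : ce bd e4 1e 94
[5] 0x0a->0x19 len=8 : 56 ee 74 c1 ee 74 e7 ce
query mem[0x24]=0xe4, mem[0x18]=0xdf, mem[0x11]=0xce, mem[0x1c]=0xc1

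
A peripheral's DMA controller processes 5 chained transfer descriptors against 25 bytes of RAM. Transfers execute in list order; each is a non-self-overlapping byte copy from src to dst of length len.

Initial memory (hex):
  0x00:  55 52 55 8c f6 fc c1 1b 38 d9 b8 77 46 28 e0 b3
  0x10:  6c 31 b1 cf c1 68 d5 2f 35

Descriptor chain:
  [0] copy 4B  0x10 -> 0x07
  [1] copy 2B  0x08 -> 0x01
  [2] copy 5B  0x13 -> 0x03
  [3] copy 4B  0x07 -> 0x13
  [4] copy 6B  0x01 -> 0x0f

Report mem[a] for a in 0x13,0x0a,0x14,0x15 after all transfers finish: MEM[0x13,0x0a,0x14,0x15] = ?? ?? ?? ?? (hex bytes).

#0 dst[0x07+4] := {0x6c,0x31,0xb1,0xcf}
#1 dst[0x01+2] := {0x31,0xb1}
#2 dst[0x03+5] := {0xcf,0xc1,0x68,0xd5,0x2f}
#3 dst[0x13+4] := {0x2f,0x31,0xb1,0xcf}
#4 dst[0x0f+6] := {0x31,0xb1,0xcf,0xc1,0x68,0xd5}
query mem[0x13]=0x68, mem[0x0a]=0xcf, mem[0x14]=0xd5, mem[0x15]=0xb1

MEM[0x13,0x0a,0x14,0x15] = 68 cf d5 b1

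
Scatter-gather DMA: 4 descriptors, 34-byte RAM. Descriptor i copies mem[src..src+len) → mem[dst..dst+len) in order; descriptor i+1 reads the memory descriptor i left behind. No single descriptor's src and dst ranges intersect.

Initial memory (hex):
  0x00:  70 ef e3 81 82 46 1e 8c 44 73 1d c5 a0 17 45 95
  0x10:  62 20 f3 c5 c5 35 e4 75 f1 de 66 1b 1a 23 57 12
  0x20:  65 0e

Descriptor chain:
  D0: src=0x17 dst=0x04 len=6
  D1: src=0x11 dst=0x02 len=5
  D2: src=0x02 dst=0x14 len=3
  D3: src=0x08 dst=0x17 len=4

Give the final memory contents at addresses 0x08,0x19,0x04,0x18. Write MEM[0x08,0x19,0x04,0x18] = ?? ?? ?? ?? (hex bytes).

D0: mem[0x04..0x09] <- [75 f1 de 66 1b 1a]
D1: mem[0x02..0x06] <- [20 f3 c5 c5 35]
D2: mem[0x14..0x16] <- [20 f3 c5]
D3: mem[0x17..0x1a] <- [1b 1a 1d c5]
query mem[0x08]=0x1b, mem[0x19]=0x1d, mem[0x04]=0xc5, mem[0x18]=0x1a

MEM[0x08,0x19,0x04,0x18] = 1b 1d c5 1a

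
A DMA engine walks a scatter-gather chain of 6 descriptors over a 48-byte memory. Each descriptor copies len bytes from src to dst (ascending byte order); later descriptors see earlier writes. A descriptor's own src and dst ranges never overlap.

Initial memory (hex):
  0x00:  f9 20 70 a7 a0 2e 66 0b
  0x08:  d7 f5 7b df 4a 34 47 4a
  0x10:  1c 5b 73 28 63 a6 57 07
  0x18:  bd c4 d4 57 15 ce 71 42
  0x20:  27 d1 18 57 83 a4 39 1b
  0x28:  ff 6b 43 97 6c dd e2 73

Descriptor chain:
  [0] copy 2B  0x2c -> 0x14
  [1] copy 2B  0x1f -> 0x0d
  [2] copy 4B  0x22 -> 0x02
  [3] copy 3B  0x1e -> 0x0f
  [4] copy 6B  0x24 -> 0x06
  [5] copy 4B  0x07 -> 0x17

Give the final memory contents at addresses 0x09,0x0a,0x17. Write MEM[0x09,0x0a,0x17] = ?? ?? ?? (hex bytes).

#0 dst[0x14+2] := {0x6c,0xdd}
#1 dst[0x0d+2] := {0x42,0x27}
#2 dst[0x02+4] := {0x18,0x57,0x83,0xa4}
#3 dst[0x0f+3] := {0x71,0x42,0x27}
#4 dst[0x06+6] := {0x83,0xa4,0x39,0x1b,0xff,0x6b}
#5 dst[0x17+4] := {0xa4,0x39,0x1b,0xff}
query mem[0x09]=0x1b, mem[0x0a]=0xff, mem[0x17]=0xa4

MEM[0x09,0x0a,0x17] = 1b ff a4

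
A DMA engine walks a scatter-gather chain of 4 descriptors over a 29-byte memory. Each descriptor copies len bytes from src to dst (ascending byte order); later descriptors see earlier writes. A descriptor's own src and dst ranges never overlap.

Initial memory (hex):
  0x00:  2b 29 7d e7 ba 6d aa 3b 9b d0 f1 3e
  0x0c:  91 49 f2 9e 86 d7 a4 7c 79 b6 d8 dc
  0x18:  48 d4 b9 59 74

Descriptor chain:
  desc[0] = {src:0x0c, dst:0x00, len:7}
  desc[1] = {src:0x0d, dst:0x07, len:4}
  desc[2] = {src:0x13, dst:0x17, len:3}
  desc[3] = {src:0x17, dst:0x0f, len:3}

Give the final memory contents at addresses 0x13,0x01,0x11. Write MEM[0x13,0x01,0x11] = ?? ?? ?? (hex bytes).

[0] 0x0c->0x00 len=7 : 91 49 f2 9e 86 d7 a4
[1] 0x0d->0x07 len=4 : 49 f2 9e 86
[2] 0x13->0x17 len=3 : 7c 79 b6
[3] 0x17->0x0f len=3 : 7c 79 b6
query mem[0x13]=0x7c, mem[0x01]=0x49, mem[0x11]=0xb6

MEM[0x13,0x01,0x11] = 7c 49 b6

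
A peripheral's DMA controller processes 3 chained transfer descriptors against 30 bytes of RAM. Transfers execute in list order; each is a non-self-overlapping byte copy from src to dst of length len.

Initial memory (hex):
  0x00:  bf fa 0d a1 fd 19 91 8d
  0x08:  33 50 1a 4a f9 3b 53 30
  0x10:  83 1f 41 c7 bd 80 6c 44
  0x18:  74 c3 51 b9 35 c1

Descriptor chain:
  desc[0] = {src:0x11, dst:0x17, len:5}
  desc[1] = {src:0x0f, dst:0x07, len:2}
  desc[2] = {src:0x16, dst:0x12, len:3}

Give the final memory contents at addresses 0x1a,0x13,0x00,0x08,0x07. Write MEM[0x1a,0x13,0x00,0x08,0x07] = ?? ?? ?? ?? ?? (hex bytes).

MEM[0x1a,0x13,0x00,0x08,0x07] = bd 1f bf 83 30

  after D0: wrote 5B at 0x17 = 1f41c7bd80
  after D1: wrote 2B at 0x07 = 3083
  after D2: wrote 3B at 0x12 = 6c1f41
query mem[0x1a]=0xbd, mem[0x13]=0x1f, mem[0x00]=0xbf, mem[0x08]=0x83, mem[0x07]=0x30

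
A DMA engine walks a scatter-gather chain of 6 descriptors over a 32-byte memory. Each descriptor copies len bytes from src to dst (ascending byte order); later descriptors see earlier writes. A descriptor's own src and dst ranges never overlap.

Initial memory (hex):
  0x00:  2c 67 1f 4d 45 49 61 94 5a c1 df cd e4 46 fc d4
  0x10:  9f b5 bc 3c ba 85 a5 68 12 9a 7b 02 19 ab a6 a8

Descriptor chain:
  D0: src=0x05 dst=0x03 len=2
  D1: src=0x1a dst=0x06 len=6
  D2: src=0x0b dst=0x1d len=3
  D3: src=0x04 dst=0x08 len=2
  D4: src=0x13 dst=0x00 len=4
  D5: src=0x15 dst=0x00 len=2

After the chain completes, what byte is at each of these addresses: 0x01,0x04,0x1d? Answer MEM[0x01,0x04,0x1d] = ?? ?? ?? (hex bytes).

  after D0: wrote 2B at 0x03 = 4961
  after D1: wrote 6B at 0x06 = 7b0219aba6a8
  after D2: wrote 3B at 0x1d = a8e446
  after D3: wrote 2B at 0x08 = 6149
  after D4: wrote 4B at 0x00 = 3cba85a5
  after D5: wrote 2B at 0x00 = 85a5
query mem[0x01]=0xa5, mem[0x04]=0x61, mem[0x1d]=0xa8

MEM[0x01,0x04,0x1d] = a5 61 a8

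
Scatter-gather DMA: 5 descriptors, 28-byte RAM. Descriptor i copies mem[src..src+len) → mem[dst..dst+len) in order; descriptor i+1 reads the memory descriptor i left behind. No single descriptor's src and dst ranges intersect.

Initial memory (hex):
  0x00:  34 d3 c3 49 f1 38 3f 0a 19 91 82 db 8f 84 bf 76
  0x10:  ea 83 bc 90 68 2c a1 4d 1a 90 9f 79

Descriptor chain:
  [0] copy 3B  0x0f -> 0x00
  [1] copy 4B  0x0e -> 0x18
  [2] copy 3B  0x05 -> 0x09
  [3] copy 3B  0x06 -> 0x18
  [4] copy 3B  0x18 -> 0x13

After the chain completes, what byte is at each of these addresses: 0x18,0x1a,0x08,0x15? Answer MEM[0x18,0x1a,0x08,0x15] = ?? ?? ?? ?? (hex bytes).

#0 dst[0x00+3] := {0x76,0xea,0x83}
#1 dst[0x18+4] := {0xbf,0x76,0xea,0x83}
#2 dst[0x09+3] := {0x38,0x3f,0x0a}
#3 dst[0x18+3] := {0x3f,0x0a,0x19}
#4 dst[0x13+3] := {0x3f,0x0a,0x19}
query mem[0x18]=0x3f, mem[0x1a]=0x19, mem[0x08]=0x19, mem[0x15]=0x19

MEM[0x18,0x1a,0x08,0x15] = 3f 19 19 19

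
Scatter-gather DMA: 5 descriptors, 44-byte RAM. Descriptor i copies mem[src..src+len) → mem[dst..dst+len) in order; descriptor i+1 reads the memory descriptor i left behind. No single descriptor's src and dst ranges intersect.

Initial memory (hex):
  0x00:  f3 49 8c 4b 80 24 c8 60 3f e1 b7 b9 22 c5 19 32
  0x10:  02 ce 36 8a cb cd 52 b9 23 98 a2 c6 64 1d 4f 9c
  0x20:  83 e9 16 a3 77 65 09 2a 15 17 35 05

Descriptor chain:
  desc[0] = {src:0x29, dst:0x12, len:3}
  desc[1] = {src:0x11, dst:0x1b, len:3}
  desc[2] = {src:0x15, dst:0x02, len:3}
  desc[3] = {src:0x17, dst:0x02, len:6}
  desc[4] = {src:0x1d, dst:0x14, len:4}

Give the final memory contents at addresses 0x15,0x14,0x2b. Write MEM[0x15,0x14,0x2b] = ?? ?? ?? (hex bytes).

MEM[0x15,0x14,0x2b] = 4f 35 05

[0] 0x29->0x12 len=3 : 17 35 05
[1] 0x11->0x1b len=3 : ce 17 35
[2] 0x15->0x02 len=3 : cd 52 b9
[3] 0x17->0x02 len=6 : b9 23 98 a2 ce 17
[4] 0x1d->0x14 len=4 : 35 4f 9c 83
query mem[0x15]=0x4f, mem[0x14]=0x35, mem[0x2b]=0x05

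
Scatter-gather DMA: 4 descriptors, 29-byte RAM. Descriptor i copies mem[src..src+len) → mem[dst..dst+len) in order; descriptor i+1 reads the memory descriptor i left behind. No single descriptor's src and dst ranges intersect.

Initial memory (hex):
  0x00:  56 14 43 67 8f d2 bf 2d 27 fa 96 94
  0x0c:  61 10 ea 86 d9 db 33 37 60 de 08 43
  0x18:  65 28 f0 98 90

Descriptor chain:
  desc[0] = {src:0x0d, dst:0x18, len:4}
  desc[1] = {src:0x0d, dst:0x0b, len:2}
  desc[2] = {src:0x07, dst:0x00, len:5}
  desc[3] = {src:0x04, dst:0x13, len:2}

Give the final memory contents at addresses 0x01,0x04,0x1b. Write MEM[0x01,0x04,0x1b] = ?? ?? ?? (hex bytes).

MEM[0x01,0x04,0x1b] = 27 10 d9

#0 dst[0x18+4] := {0x10,0xea,0x86,0xd9}
#1 dst[0x0b+2] := {0x10,0xea}
#2 dst[0x00+5] := {0x2d,0x27,0xfa,0x96,0x10}
#3 dst[0x13+2] := {0x10,0xd2}
query mem[0x01]=0x27, mem[0x04]=0x10, mem[0x1b]=0xd9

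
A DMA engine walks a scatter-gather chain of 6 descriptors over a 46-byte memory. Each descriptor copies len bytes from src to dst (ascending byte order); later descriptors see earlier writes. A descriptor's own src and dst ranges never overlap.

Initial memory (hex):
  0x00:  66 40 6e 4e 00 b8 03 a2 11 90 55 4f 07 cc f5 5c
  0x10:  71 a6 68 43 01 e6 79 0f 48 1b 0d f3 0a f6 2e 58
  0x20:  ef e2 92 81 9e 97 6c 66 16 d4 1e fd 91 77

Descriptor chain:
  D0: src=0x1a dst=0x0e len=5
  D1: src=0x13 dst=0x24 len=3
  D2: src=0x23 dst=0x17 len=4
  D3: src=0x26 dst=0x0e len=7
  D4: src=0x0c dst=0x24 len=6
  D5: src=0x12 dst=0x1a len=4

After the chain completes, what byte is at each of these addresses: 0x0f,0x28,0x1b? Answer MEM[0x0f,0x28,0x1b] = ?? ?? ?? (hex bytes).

D0: mem[0x0e..0x12] <- [0d f3 0a f6 2e]
D1: mem[0x24..0x26] <- [43 01 e6]
D2: mem[0x17..0x1a] <- [81 43 01 e6]
D3: mem[0x0e..0x14] <- [e6 66 16 d4 1e fd 91]
D4: mem[0x24..0x29] <- [07 cc e6 66 16 d4]
D5: mem[0x1a..0x1d] <- [1e fd 91 e6]
query mem[0x0f]=0x66, mem[0x28]=0x16, mem[0x1b]=0xfd

MEM[0x0f,0x28,0x1b] = 66 16 fd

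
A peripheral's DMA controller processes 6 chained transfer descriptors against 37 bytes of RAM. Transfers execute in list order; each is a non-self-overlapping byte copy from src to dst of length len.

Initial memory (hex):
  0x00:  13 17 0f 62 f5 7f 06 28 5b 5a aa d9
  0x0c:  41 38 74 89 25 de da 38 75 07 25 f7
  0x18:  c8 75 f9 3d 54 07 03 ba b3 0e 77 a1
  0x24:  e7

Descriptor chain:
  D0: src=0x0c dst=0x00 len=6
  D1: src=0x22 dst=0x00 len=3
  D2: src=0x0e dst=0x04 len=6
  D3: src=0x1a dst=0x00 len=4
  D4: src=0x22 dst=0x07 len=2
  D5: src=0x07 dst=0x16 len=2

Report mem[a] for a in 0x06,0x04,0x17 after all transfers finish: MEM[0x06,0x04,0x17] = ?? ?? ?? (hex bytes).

MEM[0x06,0x04,0x17] = 25 74 a1

D0: mem[0x00..0x05] <- [41 38 74 89 25 de]
D1: mem[0x00..0x02] <- [77 a1 e7]
D2: mem[0x04..0x09] <- [74 89 25 de da 38]
D3: mem[0x00..0x03] <- [f9 3d 54 07]
D4: mem[0x07..0x08] <- [77 a1]
D5: mem[0x16..0x17] <- [77 a1]
query mem[0x06]=0x25, mem[0x04]=0x74, mem[0x17]=0xa1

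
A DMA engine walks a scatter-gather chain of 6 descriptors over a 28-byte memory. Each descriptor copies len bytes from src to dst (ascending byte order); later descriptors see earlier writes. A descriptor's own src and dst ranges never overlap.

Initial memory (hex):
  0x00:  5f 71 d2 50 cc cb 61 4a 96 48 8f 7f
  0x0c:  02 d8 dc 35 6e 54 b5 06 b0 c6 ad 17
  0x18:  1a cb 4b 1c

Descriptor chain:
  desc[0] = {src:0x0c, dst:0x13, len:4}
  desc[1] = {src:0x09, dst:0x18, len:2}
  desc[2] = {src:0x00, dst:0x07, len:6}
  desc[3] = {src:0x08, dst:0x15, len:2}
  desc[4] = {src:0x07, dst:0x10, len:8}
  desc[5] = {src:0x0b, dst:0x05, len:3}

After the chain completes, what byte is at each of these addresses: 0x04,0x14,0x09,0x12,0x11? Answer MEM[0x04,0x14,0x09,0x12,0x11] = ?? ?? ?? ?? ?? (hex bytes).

D0: mem[0x13..0x16] <- [02 d8 dc 35]
D1: mem[0x18..0x19] <- [48 8f]
D2: mem[0x07..0x0c] <- [5f 71 d2 50 cc cb]
D3: mem[0x15..0x16] <- [71 d2]
D4: mem[0x10..0x17] <- [5f 71 d2 50 cc cb d8 dc]
D5: mem[0x05..0x07] <- [cc cb d8]
query mem[0x04]=0xcc, mem[0x14]=0xcc, mem[0x09]=0xd2, mem[0x12]=0xd2, mem[0x11]=0x71

MEM[0x04,0x14,0x09,0x12,0x11] = cc cc d2 d2 71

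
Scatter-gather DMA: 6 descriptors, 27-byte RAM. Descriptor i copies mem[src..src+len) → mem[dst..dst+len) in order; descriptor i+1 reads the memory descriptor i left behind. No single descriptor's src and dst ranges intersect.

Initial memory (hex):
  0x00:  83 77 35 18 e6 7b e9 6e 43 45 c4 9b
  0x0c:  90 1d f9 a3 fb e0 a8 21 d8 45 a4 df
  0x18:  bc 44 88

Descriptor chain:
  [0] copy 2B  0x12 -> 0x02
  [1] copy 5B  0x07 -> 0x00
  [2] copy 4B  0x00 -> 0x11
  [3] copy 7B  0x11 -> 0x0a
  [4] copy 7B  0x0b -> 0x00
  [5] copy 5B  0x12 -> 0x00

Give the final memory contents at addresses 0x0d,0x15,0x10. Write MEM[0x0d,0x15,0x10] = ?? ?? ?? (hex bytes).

MEM[0x0d,0x15,0x10] = c4 45 df

  after D0: wrote 2B at 0x02 = a821
  after D1: wrote 5B at 0x00 = 6e4345c49b
  after D2: wrote 4B at 0x11 = 6e4345c4
  after D3: wrote 7B at 0x0a = 6e4345c445a4df
  after D4: wrote 7B at 0x00 = 4345c445a4df6e
  after D5: wrote 5B at 0x00 = 4345c445a4
query mem[0x0d]=0xc4, mem[0x15]=0x45, mem[0x10]=0xdf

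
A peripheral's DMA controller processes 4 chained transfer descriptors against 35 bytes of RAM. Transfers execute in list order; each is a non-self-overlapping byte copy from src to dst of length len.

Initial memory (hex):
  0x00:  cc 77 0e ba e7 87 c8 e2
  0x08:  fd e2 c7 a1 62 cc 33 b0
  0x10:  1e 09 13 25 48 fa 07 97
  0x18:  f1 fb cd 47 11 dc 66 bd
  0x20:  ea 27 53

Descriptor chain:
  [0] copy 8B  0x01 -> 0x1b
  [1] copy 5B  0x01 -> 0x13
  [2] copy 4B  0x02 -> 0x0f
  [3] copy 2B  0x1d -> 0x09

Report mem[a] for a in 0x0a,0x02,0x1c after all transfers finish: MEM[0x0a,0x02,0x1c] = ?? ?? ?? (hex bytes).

MEM[0x0a,0x02,0x1c] = e7 0e 0e

#0 dst[0x1b+8] := {0x77,0x0e,0xba,0xe7,0x87,0xc8,0xe2,0xfd}
#1 dst[0x13+5] := {0x77,0x0e,0xba,0xe7,0x87}
#2 dst[0x0f+4] := {0x0e,0xba,0xe7,0x87}
#3 dst[0x09+2] := {0xba,0xe7}
query mem[0x0a]=0xe7, mem[0x02]=0x0e, mem[0x1c]=0x0e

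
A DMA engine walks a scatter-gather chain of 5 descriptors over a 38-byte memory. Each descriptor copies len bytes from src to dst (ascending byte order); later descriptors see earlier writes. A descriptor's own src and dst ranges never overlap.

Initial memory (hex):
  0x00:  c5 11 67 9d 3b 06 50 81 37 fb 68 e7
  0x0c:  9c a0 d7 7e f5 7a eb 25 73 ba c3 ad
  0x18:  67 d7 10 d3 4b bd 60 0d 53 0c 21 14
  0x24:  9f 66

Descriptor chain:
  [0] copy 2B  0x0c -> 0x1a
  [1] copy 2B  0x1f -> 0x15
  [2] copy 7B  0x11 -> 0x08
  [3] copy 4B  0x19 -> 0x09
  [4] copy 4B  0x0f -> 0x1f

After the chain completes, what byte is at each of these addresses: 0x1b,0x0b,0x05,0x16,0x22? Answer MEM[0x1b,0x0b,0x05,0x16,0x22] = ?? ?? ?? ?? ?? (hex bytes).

  after D0: wrote 2B at 0x1a = 9ca0
  after D1: wrote 2B at 0x15 = 0d53
  after D2: wrote 7B at 0x08 = 7aeb25730d53ad
  after D3: wrote 4B at 0x09 = d79ca04b
  after D4: wrote 4B at 0x1f = 7ef57aeb
query mem[0x1b]=0xa0, mem[0x0b]=0xa0, mem[0x05]=0x06, mem[0x16]=0x53, mem[0x22]=0xeb

MEM[0x1b,0x0b,0x05,0x16,0x22] = a0 a0 06 53 eb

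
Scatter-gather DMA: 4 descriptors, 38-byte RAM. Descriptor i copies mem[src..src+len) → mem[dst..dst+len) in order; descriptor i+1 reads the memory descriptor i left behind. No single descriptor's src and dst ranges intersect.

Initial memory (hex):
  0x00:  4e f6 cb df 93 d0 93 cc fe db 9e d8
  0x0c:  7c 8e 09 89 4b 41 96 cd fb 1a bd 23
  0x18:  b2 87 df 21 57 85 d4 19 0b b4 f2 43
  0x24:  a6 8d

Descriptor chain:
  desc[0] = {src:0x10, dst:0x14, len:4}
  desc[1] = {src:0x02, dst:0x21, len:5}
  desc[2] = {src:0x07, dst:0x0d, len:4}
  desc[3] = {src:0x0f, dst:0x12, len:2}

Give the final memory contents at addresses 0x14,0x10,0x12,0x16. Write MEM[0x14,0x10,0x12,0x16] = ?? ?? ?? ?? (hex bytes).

D0: mem[0x14..0x17] <- [4b 41 96 cd]
D1: mem[0x21..0x25] <- [cb df 93 d0 93]
D2: mem[0x0d..0x10] <- [cc fe db 9e]
D3: mem[0x12..0x13] <- [db 9e]
query mem[0x14]=0x4b, mem[0x10]=0x9e, mem[0x12]=0xdb, mem[0x16]=0x96

MEM[0x14,0x10,0x12,0x16] = 4b 9e db 96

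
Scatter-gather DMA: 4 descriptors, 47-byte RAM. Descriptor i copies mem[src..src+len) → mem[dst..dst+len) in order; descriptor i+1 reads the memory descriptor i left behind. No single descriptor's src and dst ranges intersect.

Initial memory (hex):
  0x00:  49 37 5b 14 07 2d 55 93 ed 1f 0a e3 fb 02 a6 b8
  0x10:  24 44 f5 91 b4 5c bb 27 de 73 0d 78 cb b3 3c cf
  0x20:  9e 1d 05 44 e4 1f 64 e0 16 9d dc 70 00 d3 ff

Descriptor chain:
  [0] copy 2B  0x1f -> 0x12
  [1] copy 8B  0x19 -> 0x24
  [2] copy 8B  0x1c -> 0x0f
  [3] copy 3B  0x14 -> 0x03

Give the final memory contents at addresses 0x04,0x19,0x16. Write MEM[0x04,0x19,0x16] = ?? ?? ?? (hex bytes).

MEM[0x04,0x19,0x16] = 05 73 44

  after D0: wrote 2B at 0x12 = cf9e
  after D1: wrote 8B at 0x24 = 730d78cbb33ccf9e
  after D2: wrote 8B at 0x0f = cbb33ccf9e1d0544
  after D3: wrote 3B at 0x03 = 1d0544
query mem[0x04]=0x05, mem[0x19]=0x73, mem[0x16]=0x44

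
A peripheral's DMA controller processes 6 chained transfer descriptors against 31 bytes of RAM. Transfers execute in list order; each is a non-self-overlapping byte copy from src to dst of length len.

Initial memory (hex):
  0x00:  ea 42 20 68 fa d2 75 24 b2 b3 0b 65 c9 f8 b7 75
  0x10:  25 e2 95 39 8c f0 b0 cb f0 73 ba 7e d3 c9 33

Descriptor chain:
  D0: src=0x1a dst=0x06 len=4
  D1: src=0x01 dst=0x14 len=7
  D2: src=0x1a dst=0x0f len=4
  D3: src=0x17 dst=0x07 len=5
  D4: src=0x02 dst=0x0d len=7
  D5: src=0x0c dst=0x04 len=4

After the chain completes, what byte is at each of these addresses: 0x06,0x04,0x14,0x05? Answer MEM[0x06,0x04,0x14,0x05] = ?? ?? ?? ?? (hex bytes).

[0] 0x1a->0x06 len=4 : ba 7e d3 c9
[1] 0x01->0x14 len=7 : 42 20 68 fa d2 ba 7e
[2] 0x1a->0x0f len=4 : 7e 7e d3 c9
[3] 0x17->0x07 len=5 : fa d2 ba 7e 7e
[4] 0x02->0x0d len=7 : 20 68 fa d2 ba fa d2
[5] 0x0c->0x04 len=4 : c9 20 68 fa
query mem[0x06]=0x68, mem[0x04]=0xc9, mem[0x14]=0x42, mem[0x05]=0x20

MEM[0x06,0x04,0x14,0x05] = 68 c9 42 20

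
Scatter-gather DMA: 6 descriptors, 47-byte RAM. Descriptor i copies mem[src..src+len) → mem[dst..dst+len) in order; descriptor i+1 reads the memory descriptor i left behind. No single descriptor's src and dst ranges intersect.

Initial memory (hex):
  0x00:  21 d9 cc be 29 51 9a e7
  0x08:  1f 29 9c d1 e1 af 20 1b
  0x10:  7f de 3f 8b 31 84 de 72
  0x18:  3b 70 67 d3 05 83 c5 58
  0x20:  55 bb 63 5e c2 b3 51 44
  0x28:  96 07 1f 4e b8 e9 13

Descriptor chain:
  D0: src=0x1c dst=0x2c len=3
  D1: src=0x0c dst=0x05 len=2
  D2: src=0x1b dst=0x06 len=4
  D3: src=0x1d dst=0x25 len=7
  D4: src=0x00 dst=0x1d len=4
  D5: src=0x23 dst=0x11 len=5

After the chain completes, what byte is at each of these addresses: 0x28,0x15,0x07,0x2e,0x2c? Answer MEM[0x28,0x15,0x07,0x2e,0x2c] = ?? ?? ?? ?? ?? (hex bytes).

  after D0: wrote 3B at 0x2c = 0583c5
  after D1: wrote 2B at 0x05 = e1af
  after D2: wrote 4B at 0x06 = d30583c5
  after D3: wrote 7B at 0x25 = 83c55855bb635e
  after D4: wrote 4B at 0x1d = 21d9ccbe
  after D5: wrote 5B at 0x11 = 5ec283c558
query mem[0x28]=0x55, mem[0x15]=0x58, mem[0x07]=0x05, mem[0x2e]=0xc5, mem[0x2c]=0x05

MEM[0x28,0x15,0x07,0x2e,0x2c] = 55 58 05 c5 05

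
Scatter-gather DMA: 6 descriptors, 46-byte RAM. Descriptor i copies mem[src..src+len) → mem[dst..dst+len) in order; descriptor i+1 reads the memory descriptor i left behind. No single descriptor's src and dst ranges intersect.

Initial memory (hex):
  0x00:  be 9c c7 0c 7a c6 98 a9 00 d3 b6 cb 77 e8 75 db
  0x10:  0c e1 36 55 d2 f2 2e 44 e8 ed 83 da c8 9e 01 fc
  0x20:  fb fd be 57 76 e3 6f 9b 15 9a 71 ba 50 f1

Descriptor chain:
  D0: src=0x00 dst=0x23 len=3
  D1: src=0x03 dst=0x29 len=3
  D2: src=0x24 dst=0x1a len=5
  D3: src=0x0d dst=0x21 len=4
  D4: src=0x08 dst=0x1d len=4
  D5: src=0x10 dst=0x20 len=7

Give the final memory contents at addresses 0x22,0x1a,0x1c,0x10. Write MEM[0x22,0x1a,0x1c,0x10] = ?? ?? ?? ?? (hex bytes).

MEM[0x22,0x1a,0x1c,0x10] = 36 9c 6f 0c

D0: mem[0x23..0x25] <- [be 9c c7]
D1: mem[0x29..0x2b] <- [0c 7a c6]
D2: mem[0x1a..0x1e] <- [9c c7 6f 9b 15]
D3: mem[0x21..0x24] <- [e8 75 db 0c]
D4: mem[0x1d..0x20] <- [00 d3 b6 cb]
D5: mem[0x20..0x26] <- [0c e1 36 55 d2 f2 2e]
query mem[0x22]=0x36, mem[0x1a]=0x9c, mem[0x1c]=0x6f, mem[0x10]=0x0c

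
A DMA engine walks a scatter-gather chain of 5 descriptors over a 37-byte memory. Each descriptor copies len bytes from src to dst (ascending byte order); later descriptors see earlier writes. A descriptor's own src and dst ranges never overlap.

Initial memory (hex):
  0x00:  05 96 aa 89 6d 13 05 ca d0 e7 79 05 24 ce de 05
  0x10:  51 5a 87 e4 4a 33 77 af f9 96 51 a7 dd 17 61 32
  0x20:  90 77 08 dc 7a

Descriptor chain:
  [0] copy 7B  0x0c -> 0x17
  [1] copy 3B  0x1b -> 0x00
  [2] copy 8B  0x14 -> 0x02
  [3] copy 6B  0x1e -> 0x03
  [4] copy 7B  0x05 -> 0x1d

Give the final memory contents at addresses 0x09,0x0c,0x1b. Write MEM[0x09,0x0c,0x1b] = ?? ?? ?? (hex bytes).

#0 dst[0x17+7] := {0x24,0xce,0xde,0x05,0x51,0x5a,0x87}
#1 dst[0x00+3] := {0x51,0x5a,0x87}
#2 dst[0x02+8] := {0x4a,0x33,0x77,0x24,0xce,0xde,0x05,0x51}
#3 dst[0x03+6] := {0x61,0x32,0x90,0x77,0x08,0xdc}
#4 dst[0x1d+7] := {0x90,0x77,0x08,0xdc,0x51,0x79,0x05}
query mem[0x09]=0x51, mem[0x0c]=0x24, mem[0x1b]=0x51

MEM[0x09,0x0c,0x1b] = 51 24 51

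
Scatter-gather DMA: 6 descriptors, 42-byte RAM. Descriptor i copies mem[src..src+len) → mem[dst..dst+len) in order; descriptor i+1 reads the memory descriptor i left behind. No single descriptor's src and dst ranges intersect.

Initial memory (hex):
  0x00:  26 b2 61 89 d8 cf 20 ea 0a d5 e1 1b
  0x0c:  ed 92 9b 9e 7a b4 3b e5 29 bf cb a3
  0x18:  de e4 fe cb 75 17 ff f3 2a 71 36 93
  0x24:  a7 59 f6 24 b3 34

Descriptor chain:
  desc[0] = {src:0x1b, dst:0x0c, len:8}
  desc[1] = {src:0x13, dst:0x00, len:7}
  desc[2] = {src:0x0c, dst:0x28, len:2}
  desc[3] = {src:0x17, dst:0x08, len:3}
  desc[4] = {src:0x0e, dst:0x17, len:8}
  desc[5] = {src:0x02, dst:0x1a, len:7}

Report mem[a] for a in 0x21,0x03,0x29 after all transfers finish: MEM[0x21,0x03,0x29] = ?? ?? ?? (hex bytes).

MEM[0x21,0x03,0x29] = 71 cb 75

#0 dst[0x0c+8] := {0xcb,0x75,0x17,0xff,0xf3,0x2a,0x71,0x36}
#1 dst[0x00+7] := {0x36,0x29,0xbf,0xcb,0xa3,0xde,0xe4}
#2 dst[0x28+2] := {0xcb,0x75}
#3 dst[0x08+3] := {0xa3,0xde,0xe4}
#4 dst[0x17+8] := {0x17,0xff,0xf3,0x2a,0x71,0x36,0x29,0xbf}
#5 dst[0x1a+7] := {0xbf,0xcb,0xa3,0xde,0xe4,0xea,0xa3}
query mem[0x21]=0x71, mem[0x03]=0xcb, mem[0x29]=0x75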